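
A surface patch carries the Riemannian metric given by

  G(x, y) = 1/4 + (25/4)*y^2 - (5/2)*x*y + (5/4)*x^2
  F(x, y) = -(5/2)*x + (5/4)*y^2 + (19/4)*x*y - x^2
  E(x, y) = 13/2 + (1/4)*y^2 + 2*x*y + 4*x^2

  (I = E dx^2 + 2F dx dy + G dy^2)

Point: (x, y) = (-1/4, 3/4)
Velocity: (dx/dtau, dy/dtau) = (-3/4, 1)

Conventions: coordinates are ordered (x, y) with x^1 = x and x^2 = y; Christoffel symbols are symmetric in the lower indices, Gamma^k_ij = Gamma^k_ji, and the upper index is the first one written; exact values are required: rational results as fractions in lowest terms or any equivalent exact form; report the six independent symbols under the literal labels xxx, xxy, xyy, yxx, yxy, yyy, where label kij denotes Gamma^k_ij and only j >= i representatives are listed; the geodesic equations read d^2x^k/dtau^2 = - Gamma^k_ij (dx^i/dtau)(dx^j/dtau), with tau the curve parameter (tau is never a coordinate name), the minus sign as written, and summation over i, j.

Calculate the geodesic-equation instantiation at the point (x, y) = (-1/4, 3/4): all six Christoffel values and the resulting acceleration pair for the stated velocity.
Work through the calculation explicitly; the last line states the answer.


E = 417/64, F = 3/8, G = 69/16 at the point
E_x = -1/2, E_y = -1/8, F_x = 25/16, F_y = 11/16, G_x = -5/2, G_y = 10
EG - F^2 = 28629/1024;  g^inv = (1024/28629) * [[69/16, -3/8], [-3/8, 417/64]]
first-kind symbols [ij,l] = (1/2)(d_i g_jl + d_j g_il - d_l g_ij): [xx,x] = E_x/2 = -1/4, [xx,y] = F_x - E_y/2 = 13/8, [xy,x] = E_y/2 = -1/16, [xy,y] = G_x/2 = -5/4, [yy,x] = F_y - G_x/2 = 31/16, [yy,y] = G_y/2 = 5
Gamma^x_ij = (G*[ij,x] - F*[ij,y])/(EG - F^2), Gamma^y_ij = (E*[ij,y] - F*[ij,x])/(EG - F^2)
Gamma_xxx = -192/3181, Gamma_xxy = 68/9543, Gamma_xyy = 2212/9543, Gamma_yxx = 3646/9543, Gamma_yxy = -924/3181, Gamma_yyy = 3624/3181
d^2x/dtau^2 = -(Gamma_xxx*(-3/4)^2 + 2*Gamma_xxy*(-3/4)*(1) + Gamma_xyy*(1)^2) = -1786/9543
d^2y/dtau^2 = -(Gamma_yxx*(-3/4)^2 + 2*Gamma_yxy*(-3/4)*(1) + Gamma_yyy*(1)^2) = -45549/25448

Answer: Gamma_xxx = -192/3181, Gamma_xxy = 68/9543, Gamma_xyy = 2212/9543, Gamma_yxx = 3646/9543, Gamma_yxy = -924/3181, Gamma_yyy = 3624/3181; accelerations (d^2x/dtau^2, d^2y/dtau^2) = (-1786/9543, -45549/25448)


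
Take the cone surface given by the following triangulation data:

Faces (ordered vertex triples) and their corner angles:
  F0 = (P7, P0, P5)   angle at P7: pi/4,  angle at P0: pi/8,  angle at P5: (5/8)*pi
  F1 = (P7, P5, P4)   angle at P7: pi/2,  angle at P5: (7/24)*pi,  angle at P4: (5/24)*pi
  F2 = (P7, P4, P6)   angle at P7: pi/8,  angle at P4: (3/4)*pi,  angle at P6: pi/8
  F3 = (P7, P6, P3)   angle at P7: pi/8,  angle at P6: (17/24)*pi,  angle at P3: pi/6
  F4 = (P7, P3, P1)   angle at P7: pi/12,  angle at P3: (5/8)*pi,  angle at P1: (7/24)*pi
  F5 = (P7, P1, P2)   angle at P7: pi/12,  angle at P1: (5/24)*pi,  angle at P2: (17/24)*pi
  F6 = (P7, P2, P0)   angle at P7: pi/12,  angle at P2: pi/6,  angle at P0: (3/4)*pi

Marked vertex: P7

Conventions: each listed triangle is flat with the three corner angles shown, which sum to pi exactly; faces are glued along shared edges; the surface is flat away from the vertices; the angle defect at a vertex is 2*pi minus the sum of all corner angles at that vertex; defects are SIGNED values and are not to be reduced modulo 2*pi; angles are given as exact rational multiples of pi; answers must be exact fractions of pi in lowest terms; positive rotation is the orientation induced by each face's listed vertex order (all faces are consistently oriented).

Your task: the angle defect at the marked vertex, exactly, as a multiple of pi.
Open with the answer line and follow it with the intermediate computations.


Answer: defect(P7) = (3/4)*pi

Sum of corner angles at P7: (5/4)*pi
defect = 2*pi - (5/4)*pi


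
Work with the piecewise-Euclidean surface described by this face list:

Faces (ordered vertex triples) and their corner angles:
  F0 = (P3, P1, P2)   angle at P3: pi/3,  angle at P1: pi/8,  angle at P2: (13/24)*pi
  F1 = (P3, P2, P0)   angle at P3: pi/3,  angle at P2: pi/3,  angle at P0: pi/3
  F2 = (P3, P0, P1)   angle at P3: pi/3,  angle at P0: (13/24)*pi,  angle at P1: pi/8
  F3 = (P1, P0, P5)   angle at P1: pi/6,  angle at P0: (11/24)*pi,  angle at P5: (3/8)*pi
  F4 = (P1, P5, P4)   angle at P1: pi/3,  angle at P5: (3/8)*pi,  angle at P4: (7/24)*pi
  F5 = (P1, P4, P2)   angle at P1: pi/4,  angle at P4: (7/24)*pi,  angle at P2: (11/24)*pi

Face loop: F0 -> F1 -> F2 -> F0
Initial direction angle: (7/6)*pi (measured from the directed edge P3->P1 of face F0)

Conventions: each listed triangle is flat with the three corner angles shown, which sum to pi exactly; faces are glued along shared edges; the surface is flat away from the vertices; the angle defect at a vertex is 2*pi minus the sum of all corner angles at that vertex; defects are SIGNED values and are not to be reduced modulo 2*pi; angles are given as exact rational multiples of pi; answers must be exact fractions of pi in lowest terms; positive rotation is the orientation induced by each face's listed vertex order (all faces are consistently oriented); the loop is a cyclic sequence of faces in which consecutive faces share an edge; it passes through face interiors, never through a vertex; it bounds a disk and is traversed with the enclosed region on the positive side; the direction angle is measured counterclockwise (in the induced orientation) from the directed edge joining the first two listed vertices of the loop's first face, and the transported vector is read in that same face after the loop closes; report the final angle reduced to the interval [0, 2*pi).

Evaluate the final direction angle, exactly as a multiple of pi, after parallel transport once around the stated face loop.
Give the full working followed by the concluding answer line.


enclosed vertex P3: corner angles sum to pi, defect = 2*pi - pi = pi
the rotation equals the total enclosed defect, so the final angle is initial + defects (mod 2*pi)
final angle = (7/6)*pi + pi = pi/6 (mod 2*pi)

Answer: final direction angle = pi/6


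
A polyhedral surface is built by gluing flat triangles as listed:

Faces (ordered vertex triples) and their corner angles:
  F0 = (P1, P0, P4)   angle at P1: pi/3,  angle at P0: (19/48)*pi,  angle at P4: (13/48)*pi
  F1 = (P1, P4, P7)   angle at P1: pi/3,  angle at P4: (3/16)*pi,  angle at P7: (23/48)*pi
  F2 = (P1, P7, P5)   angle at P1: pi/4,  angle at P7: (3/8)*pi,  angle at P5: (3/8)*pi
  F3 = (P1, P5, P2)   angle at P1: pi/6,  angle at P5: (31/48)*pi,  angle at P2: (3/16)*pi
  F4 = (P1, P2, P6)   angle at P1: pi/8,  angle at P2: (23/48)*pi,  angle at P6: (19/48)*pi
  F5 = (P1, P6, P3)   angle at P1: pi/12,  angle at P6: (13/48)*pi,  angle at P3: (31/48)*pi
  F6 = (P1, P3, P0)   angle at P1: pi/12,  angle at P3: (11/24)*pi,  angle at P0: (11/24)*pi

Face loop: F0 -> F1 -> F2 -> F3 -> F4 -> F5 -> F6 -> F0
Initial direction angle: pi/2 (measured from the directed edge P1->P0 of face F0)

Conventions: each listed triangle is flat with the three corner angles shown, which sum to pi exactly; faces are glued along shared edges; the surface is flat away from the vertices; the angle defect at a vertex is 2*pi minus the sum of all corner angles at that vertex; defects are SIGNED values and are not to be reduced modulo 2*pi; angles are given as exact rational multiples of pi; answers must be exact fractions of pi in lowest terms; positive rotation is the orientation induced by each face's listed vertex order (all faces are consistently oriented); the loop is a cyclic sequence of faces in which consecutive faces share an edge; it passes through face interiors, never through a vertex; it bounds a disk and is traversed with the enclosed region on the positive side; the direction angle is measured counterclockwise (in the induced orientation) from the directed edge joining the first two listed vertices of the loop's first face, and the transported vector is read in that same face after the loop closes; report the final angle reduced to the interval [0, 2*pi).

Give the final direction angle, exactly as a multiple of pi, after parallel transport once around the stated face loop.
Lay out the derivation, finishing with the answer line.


enclosed vertex P1: corner angles sum to (11/8)*pi, defect = 2*pi - (11/8)*pi = (5/8)*pi
summing the enclosed defects onto the initial angle, mod 2*pi in the induced orientation:
final angle = pi/2 + (5/8)*pi = (9/8)*pi (mod 2*pi)

Answer: final direction angle = (9/8)*pi


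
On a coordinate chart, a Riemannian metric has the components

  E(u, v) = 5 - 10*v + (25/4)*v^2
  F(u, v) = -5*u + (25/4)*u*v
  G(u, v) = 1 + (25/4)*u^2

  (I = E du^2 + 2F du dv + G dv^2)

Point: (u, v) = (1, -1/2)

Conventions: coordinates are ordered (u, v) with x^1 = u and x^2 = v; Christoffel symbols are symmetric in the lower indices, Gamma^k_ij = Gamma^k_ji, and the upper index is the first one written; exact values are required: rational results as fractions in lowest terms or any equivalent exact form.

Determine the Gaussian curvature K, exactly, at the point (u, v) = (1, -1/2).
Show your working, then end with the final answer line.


E = 185/16, F = -65/8, G = 29/4, EG - F^2 = 285/16 at the point
E_u = 0, E_v = -65/4, F_u = -65/8, F_v = 25/4, G_u = 25/2, G_v = 0
E_vv = 25/2, F_uv = 25/4, G_uu = 25/2
Using the Brioschi determinant formula for K from the metric derivatives:
M1 = [[-E_vv/2 + F_uv - G_uu/2, E_u/2, F_u - E_v/2], [F_v - G_u/2, E, F], [G_v/2, F, G]] = [[-25/4, 0, 0], [0, 185/16, -65/8], [0, -65/8, 29/4]]; det M1 = -7125/64
M2 = [[0, E_v/2, G_u/2], [E_v/2, E, F], [G_u/2, F, G]] = [[0, -65/8, 25/4], [-65/8, 185/16, -65/8], [25/4, -65/8, 29/4]]; det M2 = -6725/64
det M1 - det M2 = -25/4; K = -25/4 / (285/16)^2 = -64/3249

Answer: K = -64/3249


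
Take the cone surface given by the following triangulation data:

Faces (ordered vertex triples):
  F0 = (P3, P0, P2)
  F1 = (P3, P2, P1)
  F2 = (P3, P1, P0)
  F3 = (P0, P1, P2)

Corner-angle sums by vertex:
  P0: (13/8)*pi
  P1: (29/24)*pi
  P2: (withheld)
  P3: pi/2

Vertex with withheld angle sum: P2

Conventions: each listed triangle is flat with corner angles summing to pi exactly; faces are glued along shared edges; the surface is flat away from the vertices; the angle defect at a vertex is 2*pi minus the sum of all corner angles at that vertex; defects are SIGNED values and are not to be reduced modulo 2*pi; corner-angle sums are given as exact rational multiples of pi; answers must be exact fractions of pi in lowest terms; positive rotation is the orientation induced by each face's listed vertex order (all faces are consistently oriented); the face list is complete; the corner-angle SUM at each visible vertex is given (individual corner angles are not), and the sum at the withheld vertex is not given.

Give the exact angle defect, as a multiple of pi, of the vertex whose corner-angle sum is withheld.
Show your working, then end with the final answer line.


V = 4, E = 6, F = 4; chi = V - E + F = 2
Gauss-Bonnet: total defect = 2*pi*chi = 4*pi; visible defects sum to (8/3)*pi

Answer: defect(P2) = (4/3)*pi


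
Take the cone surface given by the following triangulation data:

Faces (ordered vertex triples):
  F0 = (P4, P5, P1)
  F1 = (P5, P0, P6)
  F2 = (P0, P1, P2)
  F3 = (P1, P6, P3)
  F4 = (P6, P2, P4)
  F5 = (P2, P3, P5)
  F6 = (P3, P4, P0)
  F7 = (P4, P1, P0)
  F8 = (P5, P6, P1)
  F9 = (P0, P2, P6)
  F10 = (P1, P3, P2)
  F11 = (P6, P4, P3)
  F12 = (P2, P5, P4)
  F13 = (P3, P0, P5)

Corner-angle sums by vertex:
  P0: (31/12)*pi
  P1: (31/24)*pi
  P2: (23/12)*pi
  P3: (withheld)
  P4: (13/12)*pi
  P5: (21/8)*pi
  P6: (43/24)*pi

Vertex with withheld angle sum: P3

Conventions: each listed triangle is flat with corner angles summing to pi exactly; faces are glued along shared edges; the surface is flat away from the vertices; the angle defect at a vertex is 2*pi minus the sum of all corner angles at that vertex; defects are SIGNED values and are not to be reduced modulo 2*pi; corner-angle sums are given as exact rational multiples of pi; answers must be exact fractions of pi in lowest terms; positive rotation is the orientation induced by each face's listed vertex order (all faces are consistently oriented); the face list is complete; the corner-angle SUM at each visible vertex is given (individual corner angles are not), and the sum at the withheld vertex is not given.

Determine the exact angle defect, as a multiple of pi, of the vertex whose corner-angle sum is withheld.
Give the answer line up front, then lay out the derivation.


Answer: defect(P3) = (-17/24)*pi

V = 7, E = 21, F = 14; chi = V - E + F = 0
Gauss-Bonnet: total defect = 2*pi*chi = 0; visible defects sum to (17/24)*pi


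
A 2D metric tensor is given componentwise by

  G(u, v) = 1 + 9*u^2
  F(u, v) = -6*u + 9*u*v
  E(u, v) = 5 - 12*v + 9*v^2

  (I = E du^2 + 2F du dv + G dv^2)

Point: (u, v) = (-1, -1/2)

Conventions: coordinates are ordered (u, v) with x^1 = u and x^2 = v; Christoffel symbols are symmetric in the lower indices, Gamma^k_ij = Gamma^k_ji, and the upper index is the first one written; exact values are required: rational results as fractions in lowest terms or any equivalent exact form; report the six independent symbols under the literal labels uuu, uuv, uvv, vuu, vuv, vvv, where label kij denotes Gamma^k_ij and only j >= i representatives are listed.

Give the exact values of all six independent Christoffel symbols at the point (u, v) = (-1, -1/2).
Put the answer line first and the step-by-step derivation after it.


Answer: Gamma_uuu = 0, Gamma_uuv = -42/89, Gamma_uvv = 0, Gamma_vuu = 0, Gamma_vuv = -36/89, Gamma_vvv = 0

E = 53/4, F = 21/2, G = 10 at the point
E_u = 0, E_v = -21, F_u = -21/2, F_v = -9, G_u = -18, G_v = 0
EG - F^2 = 89/4;  g^inv = (4/89) * [[10, -21/2], [-21/2, 53/4]]
first-kind symbols [ij,l] = (1/2)(d_i g_jl + d_j g_il - d_l g_ij): [uu,u] = E_u/2 = 0, [uu,v] = F_u - E_v/2 = 0, [uv,u] = E_v/2 = -21/2, [uv,v] = G_u/2 = -9, [vv,u] = F_v - G_u/2 = 0, [vv,v] = G_v/2 = 0
Gamma^u_ij = (G*[ij,u] - F*[ij,v])/(EG - F^2), Gamma^v_ij = (E*[ij,v] - F*[ij,u])/(EG - F^2)


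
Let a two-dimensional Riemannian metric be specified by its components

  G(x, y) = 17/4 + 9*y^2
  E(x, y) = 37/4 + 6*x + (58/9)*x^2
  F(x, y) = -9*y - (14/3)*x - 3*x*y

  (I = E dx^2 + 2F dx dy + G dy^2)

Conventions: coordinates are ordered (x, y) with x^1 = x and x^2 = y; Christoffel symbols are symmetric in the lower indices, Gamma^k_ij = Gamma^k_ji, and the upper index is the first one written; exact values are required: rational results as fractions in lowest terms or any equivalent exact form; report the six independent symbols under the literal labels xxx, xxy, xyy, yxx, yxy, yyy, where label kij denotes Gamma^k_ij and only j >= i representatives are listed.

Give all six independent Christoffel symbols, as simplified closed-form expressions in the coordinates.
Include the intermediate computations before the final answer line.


E = 37/4 + 6*x + (58/9)*x^2; F = -9*y - (14/3)*x - 3*x*y; G = 17/4 + 9*y^2
Gamma^k_ij = (1/2) g^{kl} (d_i g_jl + d_j g_il - d_l g_ij), with g^inv = (1/(EG-F^2)) [[G, -F], [-F, E]]
first partials: E_x = 6 + (116/9)*x, E_y = 0, F_x = -14/3 - 3*y, F_y = -9 - 3*x, G_x = 0, G_y = 18*y
D = EG - F^2 = 629/16 + (51/2)*x + (9/4)*y^2 - 84*x*y + (101/18)*x^2 - 28*x^2*y + 49*x^2*y^2
expanded: Gamma^x_xx = (G E_x - 2F F_x + F E_y)/(2D), Gamma^x_xy = (G E_y - F G_x)/(2D), Gamma^x_yy = (2G F_y - G G_x - F G_y)/(2D), Gamma^y_xx = (2E F_x - E E_y - F E_x)/(2D), Gamma^y_xy = (E G_x - F E_y)/(2D), Gamma^y_yy = (E G_y - 2F F_y + F G_x)/(2D); substitute and cancel common factors

Answer: Gamma_xxx = (7056*x*y^2 - 4032*x*y + 808*x - 6048*y + 1836)/(7056*x^2*y^2 - 4032*x^2*y + 808*x^2 - 12096*x*y + 3672*x + 324*y^2 + 5661), Gamma_xxy = 0, Gamma_xyy = (6048*x*y - 1836*x - 5508)/(7056*x^2*y^2 - 4032*x^2*y + 808*x^2 - 12096*x*y + 3672*x + 324*y^2 + 5661), Gamma_yxx = (7056*x*y - 2016*x - 108*y - 6216)/(7056*x^2*y^2 - 4032*x^2*y + 808*x^2 - 12096*x*y + 3672*x + 324*y^2 + 5661), Gamma_yxy = 0, Gamma_yyy = (7056*x^2*y - 2016*x^2 - 6048*x + 324*y)/(7056*x^2*y^2 - 4032*x^2*y + 808*x^2 - 12096*x*y + 3672*x + 324*y^2 + 5661)


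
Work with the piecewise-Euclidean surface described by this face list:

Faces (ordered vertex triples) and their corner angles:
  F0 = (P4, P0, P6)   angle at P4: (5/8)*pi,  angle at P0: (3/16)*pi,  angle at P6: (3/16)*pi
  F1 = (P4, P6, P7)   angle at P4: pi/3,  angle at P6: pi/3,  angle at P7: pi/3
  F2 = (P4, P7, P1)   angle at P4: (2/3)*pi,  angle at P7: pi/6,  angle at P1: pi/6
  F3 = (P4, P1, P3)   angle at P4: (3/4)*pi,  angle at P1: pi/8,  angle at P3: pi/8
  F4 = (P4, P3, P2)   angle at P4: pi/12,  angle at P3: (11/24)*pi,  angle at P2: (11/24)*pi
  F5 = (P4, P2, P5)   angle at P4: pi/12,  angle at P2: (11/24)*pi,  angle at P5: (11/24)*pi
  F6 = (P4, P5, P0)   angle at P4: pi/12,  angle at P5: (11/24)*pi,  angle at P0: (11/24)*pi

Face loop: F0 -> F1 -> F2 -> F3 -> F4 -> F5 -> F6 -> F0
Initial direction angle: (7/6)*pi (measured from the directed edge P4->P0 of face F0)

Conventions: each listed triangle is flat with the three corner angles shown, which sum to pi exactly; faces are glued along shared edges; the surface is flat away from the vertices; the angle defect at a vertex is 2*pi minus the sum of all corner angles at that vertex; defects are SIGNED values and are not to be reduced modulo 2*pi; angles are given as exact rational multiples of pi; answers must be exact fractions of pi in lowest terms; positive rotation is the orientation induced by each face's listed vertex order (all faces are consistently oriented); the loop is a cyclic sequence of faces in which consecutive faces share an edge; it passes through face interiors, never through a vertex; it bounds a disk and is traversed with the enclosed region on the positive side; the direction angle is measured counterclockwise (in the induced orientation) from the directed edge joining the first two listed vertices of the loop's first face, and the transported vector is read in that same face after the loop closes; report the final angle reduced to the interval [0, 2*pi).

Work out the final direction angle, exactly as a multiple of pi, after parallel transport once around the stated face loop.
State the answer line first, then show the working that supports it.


Answer: final direction angle = (13/24)*pi

enclosed vertex P4: corner angles sum to (21/8)*pi, defect = 2*pi - (21/8)*pi = (-5/8)*pi
the final direction is the initial angle plus the enclosed defects, taken mod 2*pi in the induced orientation
final angle = (7/6)*pi - (5/8)*pi = (13/24)*pi (mod 2*pi)


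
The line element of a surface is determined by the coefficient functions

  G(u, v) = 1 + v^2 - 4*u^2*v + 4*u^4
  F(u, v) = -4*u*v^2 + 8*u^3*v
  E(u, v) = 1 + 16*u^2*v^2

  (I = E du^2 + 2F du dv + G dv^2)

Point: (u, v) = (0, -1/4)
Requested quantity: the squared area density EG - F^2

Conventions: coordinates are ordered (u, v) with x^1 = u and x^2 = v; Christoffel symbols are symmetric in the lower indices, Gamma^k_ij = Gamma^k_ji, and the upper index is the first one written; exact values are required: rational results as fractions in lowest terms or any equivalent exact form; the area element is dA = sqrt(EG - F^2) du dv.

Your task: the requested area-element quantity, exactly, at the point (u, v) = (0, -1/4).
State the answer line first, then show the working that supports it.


Answer: EG - F^2 = 17/16

E = 1, F = 0, G = 17/16; EG - F^2 = 17/16


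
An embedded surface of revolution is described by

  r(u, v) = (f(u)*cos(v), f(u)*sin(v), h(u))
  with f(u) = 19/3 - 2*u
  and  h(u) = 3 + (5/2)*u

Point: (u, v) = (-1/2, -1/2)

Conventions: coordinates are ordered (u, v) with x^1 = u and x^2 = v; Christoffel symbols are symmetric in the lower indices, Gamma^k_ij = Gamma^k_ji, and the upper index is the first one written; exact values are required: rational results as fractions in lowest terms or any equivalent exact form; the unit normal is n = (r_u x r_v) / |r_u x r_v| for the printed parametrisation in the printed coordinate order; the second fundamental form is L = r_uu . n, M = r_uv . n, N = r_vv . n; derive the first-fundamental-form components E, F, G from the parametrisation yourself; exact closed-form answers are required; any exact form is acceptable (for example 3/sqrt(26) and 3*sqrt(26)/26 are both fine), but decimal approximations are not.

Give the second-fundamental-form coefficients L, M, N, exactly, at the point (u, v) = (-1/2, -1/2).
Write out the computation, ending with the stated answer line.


f = 22/3, f' = -2, f'' = 0, h' = 5/2, h'' = 0
E = 41/4, F = 0, G = 484/9; answer radicand W^2 = 41/4
unnormalised second-form numerators: l = 0, m = 0, n = 55/3; L = l/sqrt(41/4), and similarly M = m/sqrt(W^2), N = n/sqrt(W^2)

Answer: L = 0, M = 0, N = 110*sqrt(41)/123


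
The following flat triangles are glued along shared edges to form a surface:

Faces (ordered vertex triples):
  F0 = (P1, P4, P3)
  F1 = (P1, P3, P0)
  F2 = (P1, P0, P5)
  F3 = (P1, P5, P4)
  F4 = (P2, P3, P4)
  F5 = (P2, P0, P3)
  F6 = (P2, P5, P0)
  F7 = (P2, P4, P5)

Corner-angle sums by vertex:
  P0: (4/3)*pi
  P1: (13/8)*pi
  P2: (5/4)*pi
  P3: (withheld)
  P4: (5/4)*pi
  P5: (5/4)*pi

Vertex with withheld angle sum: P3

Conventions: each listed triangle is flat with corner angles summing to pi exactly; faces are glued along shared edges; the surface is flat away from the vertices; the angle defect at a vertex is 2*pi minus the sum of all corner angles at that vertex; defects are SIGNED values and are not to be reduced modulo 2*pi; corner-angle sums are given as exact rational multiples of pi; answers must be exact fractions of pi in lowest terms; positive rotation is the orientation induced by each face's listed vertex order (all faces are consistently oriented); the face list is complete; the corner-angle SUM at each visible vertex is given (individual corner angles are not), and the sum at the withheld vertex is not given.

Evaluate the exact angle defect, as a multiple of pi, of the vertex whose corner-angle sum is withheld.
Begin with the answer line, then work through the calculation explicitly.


Answer: defect(P3) = (17/24)*pi

V = 6, E = 12, F = 8; chi = V - E + F = 2
Gauss-Bonnet: total defect = 2*pi*chi = 4*pi; visible defects sum to (79/24)*pi


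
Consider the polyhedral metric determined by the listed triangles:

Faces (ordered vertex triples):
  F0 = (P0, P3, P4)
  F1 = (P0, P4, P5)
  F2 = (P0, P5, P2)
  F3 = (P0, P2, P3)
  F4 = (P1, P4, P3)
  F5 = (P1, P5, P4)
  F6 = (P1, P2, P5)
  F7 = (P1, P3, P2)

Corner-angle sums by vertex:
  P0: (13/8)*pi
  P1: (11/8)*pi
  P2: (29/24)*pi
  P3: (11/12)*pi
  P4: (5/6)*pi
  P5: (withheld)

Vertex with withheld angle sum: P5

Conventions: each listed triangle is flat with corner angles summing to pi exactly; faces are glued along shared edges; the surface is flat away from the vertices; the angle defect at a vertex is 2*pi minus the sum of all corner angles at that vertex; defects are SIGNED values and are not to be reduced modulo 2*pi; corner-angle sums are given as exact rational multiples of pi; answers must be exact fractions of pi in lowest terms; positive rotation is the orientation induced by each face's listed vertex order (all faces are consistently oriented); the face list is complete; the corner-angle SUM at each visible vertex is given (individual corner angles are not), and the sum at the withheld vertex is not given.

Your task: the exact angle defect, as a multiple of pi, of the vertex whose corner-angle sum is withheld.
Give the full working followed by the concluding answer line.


V = 6, E = 12, F = 8; chi = V - E + F = 2
Gauss-Bonnet: total defect = 2*pi*chi = 4*pi; visible defects sum to (97/24)*pi

Answer: defect(P5) = -pi/24


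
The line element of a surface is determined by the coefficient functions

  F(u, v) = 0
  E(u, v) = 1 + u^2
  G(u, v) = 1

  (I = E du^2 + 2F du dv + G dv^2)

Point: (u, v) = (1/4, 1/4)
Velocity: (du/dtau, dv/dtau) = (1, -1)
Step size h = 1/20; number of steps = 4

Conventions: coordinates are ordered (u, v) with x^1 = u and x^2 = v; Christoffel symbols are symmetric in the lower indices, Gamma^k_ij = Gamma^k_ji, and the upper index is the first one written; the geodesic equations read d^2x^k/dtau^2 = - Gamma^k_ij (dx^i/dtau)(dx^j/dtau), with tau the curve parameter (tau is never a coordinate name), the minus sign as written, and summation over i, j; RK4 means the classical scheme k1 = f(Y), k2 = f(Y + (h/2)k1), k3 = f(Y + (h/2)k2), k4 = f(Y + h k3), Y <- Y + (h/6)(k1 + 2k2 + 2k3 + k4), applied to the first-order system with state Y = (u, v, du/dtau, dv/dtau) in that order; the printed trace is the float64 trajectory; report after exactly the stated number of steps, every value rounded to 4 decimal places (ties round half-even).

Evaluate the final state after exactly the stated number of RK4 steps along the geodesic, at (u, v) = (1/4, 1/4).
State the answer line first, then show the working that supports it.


Answer: u = 0.4445, v = 0.0500, du/dtau = 0.9419, dv/dtau = -1.0000

f(Y) = (du/dtau, dv/dtau, -Gamma^u_ij Y'^i Y'^j, -Gamma^v_ij Y'^i Y'^j) with the Gammas evaluated at the stage position; h = 0.050000; intermediate values shown to 6 dp
step 0: u = 0.2500, v = 0.2500, du/dtau = 1.0000, dv/dtau = -1.0000
step 1:
  k1: at (u, v) = (0.250000, 0.250000), (du/dtau, dv/dtau) = (1.000000, -1.000000); Gamma_uuu = 0.235294, Gamma_uuv = 0.000000, Gamma_uvv = 0.000000, Gamma_vuu = 0.000000, Gamma_vuv = 0.000000, Gamma_vvv = 0.000000; k1 = (1.000000, -1.000000, -0.235294, 0.000000)
  k2: at (u, v) = (0.275000, 0.225000), (du/dtau, dv/dtau) = (0.994118, -1.000000); Gamma_uuu = 0.255665, Gamma_uuv = 0.000000, Gamma_uvv = 0.000000, Gamma_vuu = 0.000000, Gamma_vuv = 0.000000, Gamma_vvv = 0.000000; k2 = (0.994118, -1.000000, -0.252666, 0.000000)
  k3: at (u, v) = (0.274853, 0.225000), (du/dtau, dv/dtau) = (0.993683, -1.000000); Gamma_uuu = 0.255548, Gamma_uuv = 0.000000, Gamma_uvv = 0.000000, Gamma_vuu = 0.000000, Gamma_vuv = 0.000000, Gamma_vvv = 0.000000; k3 = (0.993683, -1.000000, -0.252330, 0.000000)
  k4: at (u, v) = (0.299684, 0.200000), (du/dtau, dv/dtau) = (0.987384, -1.000000); Gamma_uuu = 0.274987, Gamma_uuv = 0.000000, Gamma_uvv = 0.000000, Gamma_vuu = 0.000000, Gamma_vuv = 0.000000, Gamma_vvv = 0.000000; k4 = (0.987384, -1.000000, -0.268092, 0.000000)
  Y <- Y + (h/6)(k1 + 2k2 + 2k3 + k4): u = 0.2997, v = 0.2000, du/dtau = 0.9874, dv/dtau = -1.0000
step 2:
  k1: at (u, v) = (0.299692, 0.200000), (du/dtau, dv/dtau) = (0.987389, -1.000000); Gamma_uuu = 0.274993, Gamma_uuv = 0.000000, Gamma_uvv = 0.000000, Gamma_vuu = 0.000000, Gamma_vuv = 0.000000, Gamma_vvv = 0.000000; k1 = (0.987389, -1.000000, -0.268101, 0.000000)
  k2: at (u, v) = (0.324376, 0.175000), (du/dtau, dv/dtau) = (0.980686, -1.000000); Gamma_uuu = 0.293495, Gamma_uuv = 0.000000, Gamma_uvv = 0.000000, Gamma_vuu = 0.000000, Gamma_vuv = 0.000000, Gamma_vvv = 0.000000; k2 = (0.980686, -1.000000, -0.282267, 0.000000)
  k3: at (u, v) = (0.324209, 0.175000), (du/dtau, dv/dtau) = (0.980332, -1.000000); Gamma_uuu = 0.293372, Gamma_uuv = 0.000000, Gamma_uvv = 0.000000, Gamma_vuu = 0.000000, Gamma_vuv = 0.000000, Gamma_vvv = 0.000000; k3 = (0.980332, -1.000000, -0.281945, 0.000000)
  k4: at (u, v) = (0.348708, 0.150000), (du/dtau, dv/dtau) = (0.973291, -1.000000); Gamma_uuu = 0.310903, Gamma_uuv = 0.000000, Gamma_uvv = 0.000000, Gamma_vuu = 0.000000, Gamma_vuv = 0.000000, Gamma_vvv = 0.000000; k4 = (0.973291, -1.000000, -0.294517, 0.000000)
  Y <- Y + (h/6)(k1 + 2k2 + 2k3 + k4): u = 0.3487, v = 0.1500, du/dtau = 0.9733, dv/dtau = -1.0000
step 3:
  k1: at (u, v) = (0.348714, 0.150000), (du/dtau, dv/dtau) = (0.973296, -1.000000); Gamma_uuu = 0.310907, Gamma_uuv = 0.000000, Gamma_uvv = 0.000000, Gamma_vuu = 0.000000, Gamma_vuv = 0.000000, Gamma_vvv = 0.000000; k1 = (0.973296, -1.000000, -0.294524, 0.000000)
  k2: at (u, v) = (0.373047, 0.125000), (du/dtau, dv/dtau) = (0.965933, -1.000000); Gamma_uuu = 0.327474, Gamma_uuv = 0.000000, Gamma_uvv = 0.000000, Gamma_vuu = 0.000000, Gamma_vuv = 0.000000, Gamma_vvv = 0.000000; k2 = (0.965933, -1.000000, -0.305542, 0.000000)
  k3: at (u, v) = (0.372863, 0.125000), (du/dtau, dv/dtau) = (0.965658, -1.000000); Gamma_uuu = 0.327352, Gamma_uuv = 0.000000, Gamma_uvv = 0.000000, Gamma_vuu = 0.000000, Gamma_vuv = 0.000000, Gamma_vvv = 0.000000; k3 = (0.965658, -1.000000, -0.305254, 0.000000)
  k4: at (u, v) = (0.396997, 0.100000), (du/dtau, dv/dtau) = (0.958034, -1.000000); Gamma_uuu = 0.342946, Gamma_uuv = 0.000000, Gamma_uvv = 0.000000, Gamma_vuu = 0.000000, Gamma_vuv = 0.000000, Gamma_vvv = 0.000000; k4 = (0.958034, -1.000000, -0.314766, 0.000000)
  Y <- Y + (h/6)(k1 + 2k2 + 2k3 + k4): u = 0.3970, v = 0.1000, du/dtau = 0.9580, dv/dtau = -1.0000
step 4:
  k1: at (u, v) = (0.397002, 0.100000), (du/dtau, dv/dtau) = (0.958039, -1.000000); Gamma_uuu = 0.342949, Gamma_uuv = 0.000000, Gamma_uvv = 0.000000, Gamma_vuu = 0.000000, Gamma_vuv = 0.000000, Gamma_vvv = 0.000000; k1 = (0.958039, -1.000000, -0.314772, 0.000000)
  k2: at (u, v) = (0.420953, 0.075000), (du/dtau, dv/dtau) = (0.950170, -1.000000); Gamma_uuu = 0.357588, Gamma_uuv = 0.000000, Gamma_uvv = 0.000000, Gamma_vuu = 0.000000, Gamma_vuv = 0.000000, Gamma_vvv = 0.000000; k2 = (0.950170, -1.000000, -0.322838, 0.000000)
  k3: at (u, v) = (0.420756, 0.075000), (du/dtau, dv/dtau) = (0.949968, -1.000000); Gamma_uuu = 0.357471, Gamma_uuv = 0.000000, Gamma_uvv = 0.000000, Gamma_vuu = 0.000000, Gamma_vuv = 0.000000, Gamma_vvv = 0.000000; k3 = (0.949968, -1.000000, -0.322596, 0.000000)
  k4: at (u, v) = (0.444500, 0.050000), (du/dtau, dv/dtau) = (0.941909, -1.000000); Gamma_uuu = 0.371165, Gamma_uuv = 0.000000, Gamma_uvv = 0.000000, Gamma_vuu = 0.000000, Gamma_vuv = 0.000000, Gamma_vvv = 0.000000; k4 = (0.941909, -1.000000, -0.329295, 0.000000)
  Y <- Y + (h/6)(k1 + 2k2 + 2k3 + k4): u = 0.4445, v = 0.0500, du/dtau = 0.9419, dv/dtau = -1.0000


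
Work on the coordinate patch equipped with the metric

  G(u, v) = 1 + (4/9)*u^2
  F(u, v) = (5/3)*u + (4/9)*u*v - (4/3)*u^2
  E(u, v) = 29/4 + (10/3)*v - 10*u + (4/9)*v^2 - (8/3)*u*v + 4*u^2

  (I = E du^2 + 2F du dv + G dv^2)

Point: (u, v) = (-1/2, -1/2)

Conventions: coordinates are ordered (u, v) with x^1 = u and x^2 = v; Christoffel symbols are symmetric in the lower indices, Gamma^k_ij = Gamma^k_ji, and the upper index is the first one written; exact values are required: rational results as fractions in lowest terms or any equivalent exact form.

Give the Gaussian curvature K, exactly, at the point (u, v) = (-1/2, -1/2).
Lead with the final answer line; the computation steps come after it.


Answer: K = -576/160801

E = 397/36, F = -19/18, G = 10/9, EG - F^2 = 401/36 at the point
E_u = -38/3, E_v = 38/9, F_u = 25/9, F_v = -2/9, G_u = -4/9, G_v = 0
E_vv = 8/9, F_uv = 4/9, G_uu = 8/9
Evaluate Brioschi's two determinant matrices M1, M2 and divide by (EG - F^2)^2.
M1 = [[-E_vv/2 + F_uv - G_uu/2, E_u/2, F_u - E_v/2], [F_v - G_u/2, E, F], [G_v/2, F, G]] = [[-4/9, -19/3, 2/3], [0, 397/36, -19/18], [0, -19/18, 10/9]]; det M1 = -401/81
M2 = [[0, E_v/2, G_u/2], [E_v/2, E, F], [G_u/2, F, G]] = [[0, 19/9, -2/9], [19/9, 397/36, -19/18], [-2/9, -19/18, 10/9]]; det M2 = -365/81
det M1 - det M2 = -4/9; K = -4/9 / (401/36)^2 = -576/160801


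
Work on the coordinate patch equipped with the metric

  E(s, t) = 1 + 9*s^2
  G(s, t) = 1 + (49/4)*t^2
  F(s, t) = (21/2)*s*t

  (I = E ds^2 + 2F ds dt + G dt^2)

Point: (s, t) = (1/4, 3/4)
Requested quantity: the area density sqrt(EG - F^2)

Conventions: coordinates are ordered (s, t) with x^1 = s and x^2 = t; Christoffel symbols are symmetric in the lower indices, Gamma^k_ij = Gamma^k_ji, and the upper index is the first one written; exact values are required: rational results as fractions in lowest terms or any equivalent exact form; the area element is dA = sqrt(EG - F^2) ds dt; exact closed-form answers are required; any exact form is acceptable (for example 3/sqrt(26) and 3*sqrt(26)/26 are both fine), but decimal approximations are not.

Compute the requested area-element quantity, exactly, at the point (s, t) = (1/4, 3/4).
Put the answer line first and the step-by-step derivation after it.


Answer: sqrt(EG - F^2) = sqrt(541)/8

E = 25/16, F = 63/32, G = 505/64; EG - F^2 = 541/64


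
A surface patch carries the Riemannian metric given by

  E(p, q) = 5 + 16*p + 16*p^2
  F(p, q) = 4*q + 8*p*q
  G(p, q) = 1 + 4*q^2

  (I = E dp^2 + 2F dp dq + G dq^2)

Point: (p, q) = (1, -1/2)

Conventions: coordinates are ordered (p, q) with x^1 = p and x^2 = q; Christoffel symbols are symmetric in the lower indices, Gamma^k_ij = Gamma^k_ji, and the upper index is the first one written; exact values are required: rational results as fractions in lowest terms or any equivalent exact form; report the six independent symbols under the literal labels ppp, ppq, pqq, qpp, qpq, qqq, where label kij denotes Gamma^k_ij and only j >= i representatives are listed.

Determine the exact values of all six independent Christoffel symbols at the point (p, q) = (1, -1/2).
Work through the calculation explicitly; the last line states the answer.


E = 37, F = -6, G = 2 at the point
E_p = 48, E_q = 0, F_p = -4, F_q = 12, G_p = 0, G_q = -4
EG - F^2 = 38;  g^inv = (1/38) * [[2, 6], [6, 37]]
first-kind symbols [ij,l] = (1/2)(d_i g_jl + d_j g_il - d_l g_ij): [pp,p] = E_p/2 = 24, [pp,q] = F_p - E_q/2 = -4, [pq,p] = E_q/2 = 0, [pq,q] = G_p/2 = 0, [qq,p] = F_q - G_p/2 = 12, [qq,q] = G_q/2 = -2
Gamma^p_ij = (G*[ij,p] - F*[ij,q])/(EG - F^2), Gamma^q_ij = (E*[ij,q] - F*[ij,p])/(EG - F^2)

Answer: Gamma_ppp = 12/19, Gamma_ppq = 0, Gamma_pqq = 6/19, Gamma_qpp = -2/19, Gamma_qpq = 0, Gamma_qqq = -1/19


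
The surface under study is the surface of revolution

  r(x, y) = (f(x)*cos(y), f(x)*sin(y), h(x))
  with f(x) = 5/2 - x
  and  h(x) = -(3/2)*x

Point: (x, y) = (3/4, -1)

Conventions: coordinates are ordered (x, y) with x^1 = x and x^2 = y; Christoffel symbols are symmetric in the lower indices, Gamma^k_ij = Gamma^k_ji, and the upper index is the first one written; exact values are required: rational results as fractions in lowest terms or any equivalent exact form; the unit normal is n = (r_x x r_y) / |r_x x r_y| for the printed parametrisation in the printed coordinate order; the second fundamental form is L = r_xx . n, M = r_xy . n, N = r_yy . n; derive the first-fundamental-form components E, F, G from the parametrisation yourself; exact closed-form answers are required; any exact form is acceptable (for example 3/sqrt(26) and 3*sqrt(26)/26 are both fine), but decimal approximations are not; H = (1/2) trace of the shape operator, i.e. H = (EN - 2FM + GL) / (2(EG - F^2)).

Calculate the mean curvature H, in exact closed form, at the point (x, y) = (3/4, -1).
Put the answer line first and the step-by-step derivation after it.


Answer: H = -6*sqrt(13)/91

f = 7/4, f' = -1, f'' = 0, h' = -3/2, h'' = 0
E = 13/4, F = 0, G = 49/16; answer radicand W^2 = 13/4
unnormalised second-form numerators: l = 0, m = 0, n = -21/8; L = l/sqrt(13/4), and similarly M = m/sqrt(W^2), N = n/sqrt(W^2)
H = (E*n - 2*F*m + G*l) / (2*(EG - F^2)*sqrt(W^2)); E*n - 2*F*m + G*l = -273/32, EG - F^2 = 637/64, so H = (-3/7)/sqrt(13/4)


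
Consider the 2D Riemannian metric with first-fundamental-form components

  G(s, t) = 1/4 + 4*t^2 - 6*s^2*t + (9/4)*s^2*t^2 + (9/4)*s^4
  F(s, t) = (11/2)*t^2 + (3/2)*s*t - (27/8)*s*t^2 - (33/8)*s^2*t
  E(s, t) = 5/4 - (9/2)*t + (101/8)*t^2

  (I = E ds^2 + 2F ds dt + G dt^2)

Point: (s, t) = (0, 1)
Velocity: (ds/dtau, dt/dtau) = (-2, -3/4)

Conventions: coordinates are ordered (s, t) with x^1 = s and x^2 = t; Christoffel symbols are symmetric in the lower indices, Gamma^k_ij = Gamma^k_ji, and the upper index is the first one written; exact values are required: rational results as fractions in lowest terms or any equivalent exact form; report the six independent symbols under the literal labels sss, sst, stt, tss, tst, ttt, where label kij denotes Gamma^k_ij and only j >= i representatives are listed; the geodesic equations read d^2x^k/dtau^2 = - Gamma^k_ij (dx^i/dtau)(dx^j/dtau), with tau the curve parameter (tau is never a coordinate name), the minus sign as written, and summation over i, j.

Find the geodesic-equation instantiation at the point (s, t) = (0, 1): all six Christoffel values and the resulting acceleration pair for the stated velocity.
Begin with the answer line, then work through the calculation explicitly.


Answer: Gamma_sss = 2156/307, Gamma_sst = 1411/307, Gamma_stt = 792/307, Gamma_tss = -3675/307, Gamma_tst = -1826/307, Gamma_ttt = -736/307; accelerations (d^2s/dtau^2, d^2t/dtau^2) = (-26605/614, 20592/307)

E = 75/8, F = 11/2, G = 17/4 at the point
E_s = 0, E_t = 83/4, F_s = -15/8, F_t = 11, G_s = 0, G_t = 8
EG - F^2 = 307/32;  g^inv = (32/307) * [[17/4, -11/2], [-11/2, 75/8]]
first-kind symbols [ij,l] = (1/2)(d_i g_jl + d_j g_il - d_l g_ij): [ss,s] = E_s/2 = 0, [ss,t] = F_s - E_t/2 = -49/4, [st,s] = E_t/2 = 83/8, [st,t] = G_s/2 = 0, [tt,s] = F_t - G_s/2 = 11, [tt,t] = G_t/2 = 4
Gamma^s_ij = (G*[ij,s] - F*[ij,t])/(EG - F^2), Gamma^t_ij = (E*[ij,t] - F*[ij,s])/(EG - F^2)
Gamma_sss = 2156/307, Gamma_sst = 1411/307, Gamma_stt = 792/307, Gamma_tss = -3675/307, Gamma_tst = -1826/307, Gamma_ttt = -736/307
d^2s/dtau^2 = -(Gamma_sss*(-2)^2 + 2*Gamma_sst*(-2)*(-3/4) + Gamma_stt*(-3/4)^2) = -26605/614
d^2t/dtau^2 = -(Gamma_tss*(-2)^2 + 2*Gamma_tst*(-2)*(-3/4) + Gamma_ttt*(-3/4)^2) = 20592/307


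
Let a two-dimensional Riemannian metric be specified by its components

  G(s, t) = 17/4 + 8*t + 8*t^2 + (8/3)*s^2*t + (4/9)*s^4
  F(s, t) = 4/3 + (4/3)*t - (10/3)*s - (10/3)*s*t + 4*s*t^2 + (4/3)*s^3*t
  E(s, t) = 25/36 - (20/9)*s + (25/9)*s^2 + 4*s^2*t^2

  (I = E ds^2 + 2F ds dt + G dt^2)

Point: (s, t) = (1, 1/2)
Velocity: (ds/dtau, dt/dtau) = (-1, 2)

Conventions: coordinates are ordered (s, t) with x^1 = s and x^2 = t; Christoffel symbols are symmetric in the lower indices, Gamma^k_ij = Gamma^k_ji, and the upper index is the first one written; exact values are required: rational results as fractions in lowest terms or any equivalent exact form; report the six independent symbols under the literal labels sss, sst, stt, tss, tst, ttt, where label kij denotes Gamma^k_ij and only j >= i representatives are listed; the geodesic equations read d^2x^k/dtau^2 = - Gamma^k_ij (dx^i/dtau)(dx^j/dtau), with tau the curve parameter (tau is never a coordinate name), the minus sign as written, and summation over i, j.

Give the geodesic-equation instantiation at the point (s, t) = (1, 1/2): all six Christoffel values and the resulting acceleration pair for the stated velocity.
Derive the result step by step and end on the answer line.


E = 9/4, F = -4/3, G = 433/36 at the point
E_s = 16/3, E_t = 4, F_s = -2, F_t = 10/3, G_s = 40/9, G_t = 56/3
EG - F^2 = 3641/144;  g^inv = (144/3641) * [[433/36, 4/3], [4/3, 9/4]]
first-kind symbols [ij,l] = (1/2)(d_i g_jl + d_j g_il - d_l g_ij): [ss,s] = E_s/2 = 8/3, [ss,t] = F_s - E_t/2 = -4, [st,s] = E_t/2 = 2, [st,t] = G_s/2 = 20/9, [tt,s] = F_t - G_s/2 = 10/9, [tt,t] = G_t/2 = 28/3
Gamma^s_ij = (G*[ij,s] - F*[ij,t])/(EG - F^2), Gamma^t_ij = (E*[ij,t] - F*[ij,s])/(EG - F^2)
Gamma_sss = 11552/10923, Gamma_sst = 11672/10923, Gamma_stt = 33448/32769, Gamma_tss = -784/3641, Gamma_tst = 1104/3641, Gamma_ttt = 9712/10923
d^2s/dtau^2 = -(Gamma_sss*(-1)^2 + 2*Gamma_sst*(-1)*(2) + Gamma_stt*(2)^2) = -28384/32769
d^2t/dtau^2 = -(Gamma_tss*(-1)^2 + 2*Gamma_tst*(-1)*(2) + Gamma_ttt*(2)^2) = -23248/10923

Answer: Gamma_sss = 11552/10923, Gamma_sst = 11672/10923, Gamma_stt = 33448/32769, Gamma_tss = -784/3641, Gamma_tst = 1104/3641, Gamma_ttt = 9712/10923; accelerations (d^2s/dtau^2, d^2t/dtau^2) = (-28384/32769, -23248/10923)


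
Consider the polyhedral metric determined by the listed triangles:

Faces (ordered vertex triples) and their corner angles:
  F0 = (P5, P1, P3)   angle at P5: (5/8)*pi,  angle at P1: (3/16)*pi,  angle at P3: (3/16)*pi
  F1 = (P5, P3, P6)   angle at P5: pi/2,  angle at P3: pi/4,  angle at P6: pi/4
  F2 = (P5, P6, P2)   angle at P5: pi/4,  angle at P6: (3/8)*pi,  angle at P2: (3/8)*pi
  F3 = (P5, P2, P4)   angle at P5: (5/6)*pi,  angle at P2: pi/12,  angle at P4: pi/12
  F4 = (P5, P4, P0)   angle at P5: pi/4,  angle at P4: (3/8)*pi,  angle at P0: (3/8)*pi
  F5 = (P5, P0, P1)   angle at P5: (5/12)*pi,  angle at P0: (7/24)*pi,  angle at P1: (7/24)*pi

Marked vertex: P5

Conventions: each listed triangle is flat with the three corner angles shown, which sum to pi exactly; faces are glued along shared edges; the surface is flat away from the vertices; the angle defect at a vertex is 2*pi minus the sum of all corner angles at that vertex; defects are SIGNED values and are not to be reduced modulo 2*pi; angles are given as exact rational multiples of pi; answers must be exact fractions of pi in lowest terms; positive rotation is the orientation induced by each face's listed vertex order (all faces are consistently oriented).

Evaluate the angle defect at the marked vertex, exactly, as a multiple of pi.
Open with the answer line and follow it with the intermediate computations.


Answer: defect(P5) = (-7/8)*pi

Sum of corner angles at P5: (23/8)*pi
defect = 2*pi - (23/8)*pi
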